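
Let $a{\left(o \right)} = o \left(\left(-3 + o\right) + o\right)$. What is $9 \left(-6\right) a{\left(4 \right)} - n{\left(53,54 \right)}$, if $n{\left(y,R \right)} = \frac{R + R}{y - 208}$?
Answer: $- \frac{167292}{155} \approx -1079.3$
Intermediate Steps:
$a{\left(o \right)} = o \left(-3 + 2 o\right)$
$n{\left(y,R \right)} = \frac{2 R}{-208 + y}$
$9 \left(-6\right) a{\left(4 \right)} - n{\left(53,54 \right)} = 9 \left(-6\right) 4 \left(-3 + 2 \cdot 4\right) - 2 \cdot 54 \frac{1}{-208 + 53} = - 54 \cdot 4 \left(-3 + 8\right) - 2 \cdot 54 \frac{1}{-155} = - 54 \cdot 4 \cdot 5 - 2 \cdot 54 \left(- \frac{1}{155}\right) = \left(-54\right) 20 - - \frac{108}{155} = -1080 + \frac{108}{155} = - \frac{167292}{155}$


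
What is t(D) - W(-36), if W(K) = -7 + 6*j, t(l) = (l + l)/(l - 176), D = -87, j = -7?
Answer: 13061/263 ≈ 49.662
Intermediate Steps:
t(l) = 2*l/(-176 + l) (t(l) = (2*l)/(-176 + l) = 2*l/(-176 + l))
W(K) = -49 (W(K) = -7 + 6*(-7) = -7 - 42 = -49)
t(D) - W(-36) = 2*(-87)/(-176 - 87) - 1*(-49) = 2*(-87)/(-263) + 49 = 2*(-87)*(-1/263) + 49 = 174/263 + 49 = 13061/263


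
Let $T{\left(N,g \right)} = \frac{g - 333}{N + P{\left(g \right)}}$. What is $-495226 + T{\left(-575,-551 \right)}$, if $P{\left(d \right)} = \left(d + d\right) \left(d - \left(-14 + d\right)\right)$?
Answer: $- \frac{609623138}{1231} \approx -4.9523 \cdot 10^{5}$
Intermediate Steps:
$P{\left(d \right)} = 28 d$ ($P{\left(d \right)} = 2 d 14 = 28 d$)
$T{\left(N,g \right)} = \frac{-333 + g}{N + 28 g}$ ($T{\left(N,g \right)} = \frac{g - 333}{N + 28 g} = \frac{-333 + g}{N + 28 g}$)
$-495226 + T{\left(-575,-551 \right)} = -495226 + \frac{-333 - 551}{-575 + 28 \left(-551\right)} = -495226 + \frac{1}{-575 - 15428} \left(-884\right) = -495226 + \frac{1}{-16003} \left(-884\right) = -495226 - - \frac{68}{1231} = -495226 + \frac{68}{1231} = - \frac{609623138}{1231}$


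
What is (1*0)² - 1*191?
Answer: -191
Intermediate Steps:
(1*0)² - 1*191 = 0² - 191 = 0 - 191 = -191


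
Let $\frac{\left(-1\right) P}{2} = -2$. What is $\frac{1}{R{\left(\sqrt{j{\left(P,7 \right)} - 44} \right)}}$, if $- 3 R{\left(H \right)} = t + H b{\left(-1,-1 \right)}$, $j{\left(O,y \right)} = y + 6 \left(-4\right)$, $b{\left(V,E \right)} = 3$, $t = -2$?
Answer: $\frac{6}{553} + \frac{9 i \sqrt{61}}{553} \approx 0.01085 + 0.12711 i$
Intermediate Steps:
$P = 4$ ($P = \left(-2\right) \left(-2\right) = 4$)
$j{\left(O,y \right)} = -24 + y$ ($j{\left(O,y \right)} = y - 24 = -24 + y$)
$R{\left(H \right)} = \frac{2}{3} - H$ ($R{\left(H \right)} = - \frac{-2 + H 3}{3} = - \frac{-2 + 3 H}{3} = \frac{2}{3} - H$)
$\frac{1}{R{\left(\sqrt{j{\left(P,7 \right)} - 44} \right)}} = \frac{1}{\frac{2}{3} - \sqrt{\left(-24 + 7\right) - 44}} = \frac{1}{\frac{2}{3} - \sqrt{-17 - 44}} = \frac{1}{\frac{2}{3} - \sqrt{-61}} = \frac{1}{\frac{2}{3} - i \sqrt{61}}$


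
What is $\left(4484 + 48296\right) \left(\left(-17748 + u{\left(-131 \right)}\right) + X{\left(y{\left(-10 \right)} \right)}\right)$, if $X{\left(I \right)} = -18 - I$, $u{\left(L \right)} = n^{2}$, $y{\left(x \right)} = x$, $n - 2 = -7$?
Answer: $-935842180$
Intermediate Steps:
$n = -5$ ($n = 2 - 7 = -5$)
$u{\left(L \right)} = 25$ ($u{\left(L \right)} = \left(-5\right)^{2} = 25$)
$\left(4484 + 48296\right) \left(\left(-17748 + u{\left(-131 \right)}\right) + X{\left(y{\left(-10 \right)} \right)}\right) = \left(4484 + 48296\right) \left(\left(-17748 + 25\right) - 8\right) = 52780 \left(-17723 + \left(-18 + 10\right)\right) = 52780 \left(-17723 - 8\right) = 52780 \left(-17731\right) = -935842180$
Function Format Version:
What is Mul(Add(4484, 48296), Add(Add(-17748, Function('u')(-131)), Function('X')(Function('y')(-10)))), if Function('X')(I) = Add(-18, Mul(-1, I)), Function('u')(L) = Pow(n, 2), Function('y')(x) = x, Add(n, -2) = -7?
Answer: -935842180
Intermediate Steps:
n = -5 (n = Add(2, -7) = -5)
Function('u')(L) = 25 (Function('u')(L) = Pow(-5, 2) = 25)
Mul(Add(4484, 48296), Add(Add(-17748, Function('u')(-131)), Function('X')(Function('y')(-10)))) = Mul(Add(4484, 48296), Add(Add(-17748, 25), Add(-18, Mul(-1, -10)))) = Mul(52780, Add(-17723, Add(-18, 10))) = Mul(52780, Add(-17723, -8)) = Mul(52780, -17731) = -935842180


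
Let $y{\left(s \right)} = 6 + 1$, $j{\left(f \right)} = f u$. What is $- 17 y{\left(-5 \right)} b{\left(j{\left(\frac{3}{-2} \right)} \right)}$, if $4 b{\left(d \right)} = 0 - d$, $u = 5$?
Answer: $- \frac{1785}{8} \approx -223.13$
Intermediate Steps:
$j{\left(f \right)} = 5 f$ ($j{\left(f \right)} = f 5 = 5 f$)
$b{\left(d \right)} = - \frac{d}{4}$ ($b{\left(d \right)} = \frac{0 - d}{4} = \frac{\left(-1\right) d}{4} = - \frac{d}{4}$)
$y{\left(s \right)} = 7$
$- 17 y{\left(-5 \right)} b{\left(j{\left(\frac{3}{-2} \right)} \right)} = \left(-17\right) 7 \left(- \frac{5 \frac{3}{-2}}{4}\right) = - 119 \left(- \frac{5 \cdot 3 \left(- \frac{1}{2}\right)}{4}\right) = - 119 \left(- \frac{5 \left(- \frac{3}{2}\right)}{4}\right) = - 119 \left(\left(- \frac{1}{4}\right) \left(- \frac{15}{2}\right)\right) = \left(-119\right) \frac{15}{8} = - \frac{1785}{8}$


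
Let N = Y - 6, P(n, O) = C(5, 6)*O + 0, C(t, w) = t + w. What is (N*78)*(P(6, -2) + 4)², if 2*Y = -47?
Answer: -745524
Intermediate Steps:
P(n, O) = 11*O (P(n, O) = (5 + 6)*O + 0 = 11*O + 0 = 11*O)
Y = -47/2 (Y = (½)*(-47) = -47/2 ≈ -23.500)
N = -59/2 (N = -47/2 - 6 = -59/2 ≈ -29.500)
(N*78)*(P(6, -2) + 4)² = (-59/2*78)*(11*(-2) + 4)² = -2301*(-22 + 4)² = -2301*(-18)² = -2301*324 = -745524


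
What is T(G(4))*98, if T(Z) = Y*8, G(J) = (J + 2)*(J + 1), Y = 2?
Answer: 1568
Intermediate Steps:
G(J) = (1 + J)*(2 + J) (G(J) = (2 + J)*(1 + J) = (1 + J)*(2 + J))
T(Z) = 16 (T(Z) = 2*8 = 16)
T(G(4))*98 = 16*98 = 1568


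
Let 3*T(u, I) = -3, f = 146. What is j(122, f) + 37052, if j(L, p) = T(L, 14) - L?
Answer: 36929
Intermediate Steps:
T(u, I) = -1 (T(u, I) = (⅓)*(-3) = -1)
j(L, p) = -1 - L
j(122, f) + 37052 = (-1 - 1*122) + 37052 = (-1 - 122) + 37052 = -123 + 37052 = 36929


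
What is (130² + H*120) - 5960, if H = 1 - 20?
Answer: 8660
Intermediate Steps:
H = -19
(130² + H*120) - 5960 = (130² - 19*120) - 5960 = (16900 - 2280) - 5960 = 14620 - 5960 = 8660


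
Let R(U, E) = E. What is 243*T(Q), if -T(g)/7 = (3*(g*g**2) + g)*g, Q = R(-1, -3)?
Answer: -428652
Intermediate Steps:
Q = -3
T(g) = -7*g*(g + 3*g**3) (T(g) = -7*(3*(g*g**2) + g)*g = -7*(3*g**3 + g)*g = -7*(g + 3*g**3)*g = -7*g*(g + 3*g**3))
243*T(Q) = 243*((-3)**2*(-7 - 21*(-3)**2)) = 243*(9*(-7 - 21*9)) = 243*(9*(-7 - 189)) = 243*(9*(-196)) = 243*(-1764) = -428652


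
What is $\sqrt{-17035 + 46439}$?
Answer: $2 \sqrt{7351} \approx 171.48$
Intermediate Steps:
$\sqrt{-17035 + 46439} = \sqrt{29404} = 2 \sqrt{7351}$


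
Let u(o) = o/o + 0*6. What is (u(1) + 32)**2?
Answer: 1089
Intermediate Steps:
u(o) = 1 (u(o) = 1 + 0 = 1)
(u(1) + 32)**2 = (1 + 32)**2 = 33**2 = 1089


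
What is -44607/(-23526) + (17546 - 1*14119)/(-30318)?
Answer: 35326984/19812813 ≈ 1.7830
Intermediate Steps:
-44607/(-23526) + (17546 - 1*14119)/(-30318) = -44607*(-1/23526) + (17546 - 14119)*(-1/30318) = 14869/7842 + 3427*(-1/30318) = 14869/7842 - 3427/30318 = 35326984/19812813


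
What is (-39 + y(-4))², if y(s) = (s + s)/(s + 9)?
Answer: 41209/25 ≈ 1648.4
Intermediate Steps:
y(s) = 2*s/(9 + s) (y(s) = (2*s)/(9 + s) = 2*s/(9 + s))
(-39 + y(-4))² = (-39 + 2*(-4)/(9 - 4))² = (-39 + 2*(-4)/5)² = (-39 + 2*(-4)*(⅕))² = (-39 - 8/5)² = (-203/5)² = 41209/25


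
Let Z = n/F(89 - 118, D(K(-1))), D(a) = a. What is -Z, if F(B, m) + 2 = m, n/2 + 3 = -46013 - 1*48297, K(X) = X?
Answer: -188626/3 ≈ -62875.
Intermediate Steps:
n = -188626 (n = -6 + 2*(-46013 - 1*48297) = -6 + 2*(-46013 - 48297) = -6 + 2*(-94310) = -6 - 188620 = -188626)
F(B, m) = -2 + m
Z = 188626/3 (Z = -188626/(-2 - 1) = -188626/(-3) = -188626*(-⅓) = 188626/3 ≈ 62875.)
-Z = -1*188626/3 = -188626/3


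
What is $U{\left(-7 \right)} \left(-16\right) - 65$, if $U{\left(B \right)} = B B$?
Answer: $-849$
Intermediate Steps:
$U{\left(B \right)} = B^{2}$
$U{\left(-7 \right)} \left(-16\right) - 65 = \left(-7\right)^{2} \left(-16\right) - 65 = 49 \left(-16\right) - 65 = -784 - 65 = -849$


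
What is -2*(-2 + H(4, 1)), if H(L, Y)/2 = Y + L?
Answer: -16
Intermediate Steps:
H(L, Y) = 2*L + 2*Y (H(L, Y) = 2*(Y + L) = 2*(L + Y) = 2*L + 2*Y)
-2*(-2 + H(4, 1)) = -2*(-2 + (2*4 + 2*1)) = -2*(-2 + (8 + 2)) = -2*(-2 + 10) = -2*8 = -16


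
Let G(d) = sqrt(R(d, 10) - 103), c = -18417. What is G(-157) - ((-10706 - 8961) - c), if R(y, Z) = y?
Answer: 1250 + 2*I*sqrt(65) ≈ 1250.0 + 16.125*I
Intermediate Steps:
G(d) = sqrt(-103 + d) (G(d) = sqrt(d - 103) = sqrt(-103 + d))
G(-157) - ((-10706 - 8961) - c) = sqrt(-103 - 157) - ((-10706 - 8961) - 1*(-18417)) = sqrt(-260) - (-19667 + 18417) = 2*I*sqrt(65) - 1*(-1250) = 2*I*sqrt(65) + 1250 = 1250 + 2*I*sqrt(65)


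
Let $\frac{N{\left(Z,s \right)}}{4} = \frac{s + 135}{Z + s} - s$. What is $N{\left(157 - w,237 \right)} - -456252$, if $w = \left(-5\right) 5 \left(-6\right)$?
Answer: $\frac{27773916}{61} \approx 4.5531 \cdot 10^{5}$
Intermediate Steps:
$w = 150$ ($w = \left(-25\right) \left(-6\right) = 150$)
$N{\left(Z,s \right)} = - 4 s + \frac{4 \left(135 + s\right)}{Z + s}$ ($N{\left(Z,s \right)} = 4 \left(\frac{s + 135}{Z + s} - s\right) = 4 \left(\frac{135 + s}{Z + s} - s\right) = 4 \left(- s + \frac{135 + s}{Z + s}\right) = - 4 s + \frac{4 \left(135 + s\right)}{Z + s}$)
$N{\left(157 - w,237 \right)} - -456252 = \frac{4 \left(135 + 237 - 237^{2} - \left(157 - 150\right) 237\right)}{\left(157 - 150\right) + 237} - -456252 = \frac{4 \left(135 + 237 - 56169 - \left(157 - 150\right) 237\right)}{\left(157 - 150\right) + 237} + 456252 = \frac{4 \left(135 + 237 - 56169 - 7 \cdot 237\right)}{7 + 237} + 456252 = \frac{4 \left(135 + 237 - 56169 - 1659\right)}{244} + 456252 = 4 \cdot \frac{1}{244} \left(-57456\right) + 456252 = - \frac{57456}{61} + 456252 = \frac{27773916}{61}$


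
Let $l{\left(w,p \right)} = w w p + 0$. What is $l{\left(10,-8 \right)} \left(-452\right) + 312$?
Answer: $361912$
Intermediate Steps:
$l{\left(w,p \right)} = p w^{2}$ ($l{\left(w,p \right)} = w^{2} p + 0 = p w^{2} + 0 = p w^{2}$)
$l{\left(10,-8 \right)} \left(-452\right) + 312 = - 8 \cdot 10^{2} \left(-452\right) + 312 = \left(-8\right) 100 \left(-452\right) + 312 = \left(-800\right) \left(-452\right) + 312 = 361600 + 312 = 361912$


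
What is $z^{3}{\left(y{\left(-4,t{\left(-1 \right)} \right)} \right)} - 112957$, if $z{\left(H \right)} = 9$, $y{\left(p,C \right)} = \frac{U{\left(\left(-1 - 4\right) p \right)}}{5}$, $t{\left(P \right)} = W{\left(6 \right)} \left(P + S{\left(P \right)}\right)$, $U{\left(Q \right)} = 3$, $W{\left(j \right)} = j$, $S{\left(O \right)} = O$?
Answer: $-112228$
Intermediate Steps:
$t{\left(P \right)} = 12 P$ ($t{\left(P \right)} = 6 \left(P + P\right) = 6 \cdot 2 P = 12 P$)
$y{\left(p,C \right)} = \frac{3}{5}$
$z^{3}{\left(y{\left(-4,t{\left(-1 \right)} \right)} \right)} - 112957 = 9^{3} - 112957 = 729 - 112957 = -112228$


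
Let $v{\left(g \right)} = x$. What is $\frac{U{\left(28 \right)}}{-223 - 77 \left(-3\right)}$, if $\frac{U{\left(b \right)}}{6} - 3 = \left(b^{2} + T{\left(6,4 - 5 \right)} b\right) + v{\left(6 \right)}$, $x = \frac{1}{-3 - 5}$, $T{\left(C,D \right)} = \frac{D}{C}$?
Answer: $\frac{18773}{32} \approx 586.66$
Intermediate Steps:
$x = - \frac{1}{8}$ ($x = \frac{1}{-8} = - \frac{1}{8} \approx -0.125$)
$v{\left(g \right)} = - \frac{1}{8}$
$U{\left(b \right)} = \frac{69}{4} - b + 6 b^{2}$ ($U{\left(b \right)} = 18 + 6 \left(\left(b^{2} + \frac{4 - 5}{6} b\right) - \frac{1}{8}\right) = 18 + 6 \left(\left(b^{2} + \left(4 - 5\right) \frac{1}{6} b\right) - \frac{1}{8}\right) = 18 + 6 \left(\left(b^{2} + \left(-1\right) \frac{1}{6} b\right) - \frac{1}{8}\right) = 18 + 6 \left(\left(b^{2} - \frac{b}{6}\right) - \frac{1}{8}\right) = 18 + 6 \left(- \frac{1}{8} + b^{2} - \frac{b}{6}\right) = 18 - \left(\frac{3}{4} + b - 6 b^{2}\right) = \frac{69}{4} - b + 6 b^{2}$)
$\frac{U{\left(28 \right)}}{-223 - 77 \left(-3\right)} = \frac{\frac{69}{4} - 28 + 6 \cdot 28^{2}}{-223 - 77 \left(-3\right)} = \frac{\frac{69}{4} - 28 + 6 \cdot 784}{-223 - -231} = \frac{\frac{69}{4} - 28 + 4704}{-223 + 231} = \frac{18773}{4 \cdot 8} = \frac{18773}{4} \cdot \frac{1}{8} = \frac{18773}{32}$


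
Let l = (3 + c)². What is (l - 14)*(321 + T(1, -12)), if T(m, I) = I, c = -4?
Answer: -4017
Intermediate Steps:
l = 1 (l = (3 - 4)² = (-1)² = 1)
(l - 14)*(321 + T(1, -12)) = (1 - 14)*(321 - 12) = -13*309 = -4017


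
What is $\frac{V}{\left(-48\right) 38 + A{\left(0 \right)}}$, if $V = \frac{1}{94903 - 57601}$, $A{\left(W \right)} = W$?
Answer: $- \frac{1}{68038848} \approx -1.4697 \cdot 10^{-8}$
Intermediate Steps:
$V = \frac{1}{37302} \approx 2.6808 \cdot 10^{-5}$
$\frac{V}{\left(-48\right) 38 + A{\left(0 \right)}} = \frac{1}{37302 \left(\left(-48\right) 38 + 0\right)} = \frac{1}{37302 \left(-1824 + 0\right)} = \frac{1}{37302 \left(-1824\right)} = \frac{1}{37302} \left(- \frac{1}{1824}\right) = - \frac{1}{68038848}$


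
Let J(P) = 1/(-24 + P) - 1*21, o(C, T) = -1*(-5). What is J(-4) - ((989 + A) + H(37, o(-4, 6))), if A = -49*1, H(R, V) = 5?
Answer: -27049/28 ≈ -966.04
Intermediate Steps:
o(C, T) = 5
A = -49
J(P) = -21 + 1/(-24 + P) (J(P) = 1/(-24 + P) - 21 = -21 + 1/(-24 + P))
J(-4) - ((989 + A) + H(37, o(-4, 6))) = (505 - 21*(-4))/(-24 - 4) - ((989 - 49) + 5) = (505 + 84)/(-28) - (940 + 5) = -1/28*589 - 1*945 = -589/28 - 945 = -27049/28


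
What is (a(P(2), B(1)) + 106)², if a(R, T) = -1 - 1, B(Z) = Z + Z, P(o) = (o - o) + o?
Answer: 10816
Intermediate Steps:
P(o) = o (P(o) = 0 + o = o)
B(Z) = 2*Z
a(R, T) = -2
(a(P(2), B(1)) + 106)² = (-2 + 106)² = 104² = 10816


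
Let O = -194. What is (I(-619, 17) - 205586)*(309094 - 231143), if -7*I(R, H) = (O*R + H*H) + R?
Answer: -17359219994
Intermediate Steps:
I(R, H) = -H²/7 + 193*R/7 (I(R, H) = -((-194*R + H*H) + R)/7 = -((-194*R + H²) + R)/7 = -((H² - 194*R) + R)/7 = -(H² - 193*R)/7 = -H²/7 + 193*R/7)
(I(-619, 17) - 205586)*(309094 - 231143) = ((-⅐*17² + (193/7)*(-619)) - 205586)*(309094 - 231143) = ((-⅐*289 - 119467/7) - 205586)*77951 = ((-289/7 - 119467/7) - 205586)*77951 = (-17108 - 205586)*77951 = -222694*77951 = -17359219994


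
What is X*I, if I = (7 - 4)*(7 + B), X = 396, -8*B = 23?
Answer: 9801/2 ≈ 4900.5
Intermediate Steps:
B = -23/8 (B = -⅛*23 = -23/8 ≈ -2.8750)
I = 99/8 (I = (7 - 4)*(7 - 23/8) = 3*(33/8) = 99/8 ≈ 12.375)
X*I = 396*(99/8) = 9801/2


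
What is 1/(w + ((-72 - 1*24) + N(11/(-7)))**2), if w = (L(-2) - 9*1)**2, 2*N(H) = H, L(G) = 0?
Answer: 196/1851901 ≈ 0.00010584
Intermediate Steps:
N(H) = H/2
w = 81 (w = (0 - 9*1)**2 = (0 - 9)**2 = (-9)**2 = 81)
1/(w + ((-72 - 1*24) + N(11/(-7)))**2) = 1/(81 + ((-72 - 1*24) + (11/(-7))/2)**2) = 1/(81 + ((-72 - 24) + (11*(-1/7))/2)**2) = 1/(81 + (-96 + (1/2)*(-11/7))**2) = 1/(81 + (-96 - 11/14)**2) = 1/(81 + (-1355/14)**2) = 1/(81 + 1836025/196) = 1/(1851901/196) = 196/1851901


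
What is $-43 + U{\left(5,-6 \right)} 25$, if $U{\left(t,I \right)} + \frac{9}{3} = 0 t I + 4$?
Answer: $-18$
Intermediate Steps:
$U{\left(t,I \right)} = 1$ ($U{\left(t,I \right)} = -3 + \left(0 t I + 4\right) = -3 + \left(0 I + 4\right) = -3 + \left(0 + 4\right) = -3 + 4 = 1$)
$-43 + U{\left(5,-6 \right)} 25 = -43 + 1 \cdot 25 = -43 + 25 = -18$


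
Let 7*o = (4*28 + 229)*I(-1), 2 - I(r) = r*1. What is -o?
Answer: -1023/7 ≈ -146.14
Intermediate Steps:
I(r) = 2 - r
o = 1023/7 (o = ((4*28 + 229)*(2 - 1*(-1)))/7 = ((112 + 229)*(2 + 1))/7 = (341*3)/7 = (⅐)*1023 = 1023/7 ≈ 146.14)
-o = -1*1023/7 = -1023/7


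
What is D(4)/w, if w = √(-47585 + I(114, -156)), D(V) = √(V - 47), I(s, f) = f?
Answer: √2052863/47741 ≈ 0.030012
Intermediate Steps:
D(V) = √(-47 + V)
w = I*√47741 (w = √(-47585 - 156) = √(-47741) = I*√47741 ≈ 218.5*I)
D(4)/w = √(-47 + 4)/((I*√47741)) = √(-43)*(-I*√47741/47741) = (I*√43)*(-I*√47741/47741) = √2052863/47741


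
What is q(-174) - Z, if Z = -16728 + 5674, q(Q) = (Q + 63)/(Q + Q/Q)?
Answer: 1912453/173 ≈ 11055.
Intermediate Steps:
q(Q) = (63 + Q)/(1 + Q) (q(Q) = (63 + Q)/(Q + 1) = (63 + Q)/(1 + Q))
Z = -11054
q(-174) - Z = (63 - 174)/(1 - 174) - 1*(-11054) = -111/(-173) + 11054 = -1/173*(-111) + 11054 = 111/173 + 11054 = 1912453/173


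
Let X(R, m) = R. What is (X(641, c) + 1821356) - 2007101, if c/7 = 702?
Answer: -185104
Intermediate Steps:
c = 4914 (c = 7*702 = 4914)
(X(641, c) + 1821356) - 2007101 = (641 + 1821356) - 2007101 = 1821997 - 2007101 = -185104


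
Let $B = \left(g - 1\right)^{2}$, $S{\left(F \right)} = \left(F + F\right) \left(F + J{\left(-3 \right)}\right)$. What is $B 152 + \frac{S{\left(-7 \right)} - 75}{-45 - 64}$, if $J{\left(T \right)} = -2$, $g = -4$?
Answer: $\frac{414149}{109} \approx 3799.5$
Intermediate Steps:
$S{\left(F \right)} = 2 F \left(-2 + F\right)$ ($S{\left(F \right)} = \left(F + F\right) \left(F - 2\right) = 2 F \left(-2 + F\right)$)
$B = 25$ ($B = \left(-4 - 1\right)^{2} = \left(-5\right)^{2} = 25$)
$B 152 + \frac{S{\left(-7 \right)} - 75}{-45 - 64} = 25 \cdot 152 + \frac{2 \left(-7\right) \left(-2 - 7\right) - 75}{-45 - 64} = 3800 + \frac{2 \left(-7\right) \left(-9\right) - 75}{-109} = 3800 + \left(126 - 75\right) \left(- \frac{1}{109}\right) = 3800 + 51 \left(- \frac{1}{109}\right) = 3800 - \frac{51}{109} = \frac{414149}{109}$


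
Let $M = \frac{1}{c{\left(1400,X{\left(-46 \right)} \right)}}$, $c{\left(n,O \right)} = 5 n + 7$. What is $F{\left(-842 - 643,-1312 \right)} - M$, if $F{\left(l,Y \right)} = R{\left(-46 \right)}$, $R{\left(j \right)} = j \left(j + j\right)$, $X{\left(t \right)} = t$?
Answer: $\frac{29653623}{7007} \approx 4232.0$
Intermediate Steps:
$R{\left(j \right)} = 2 j^{2}$ ($R{\left(j \right)} = j 2 j = 2 j^{2}$)
$F{\left(l,Y \right)} = 4232$ ($F{\left(l,Y \right)} = 2 \left(-46\right)^{2} = 2 \cdot 2116 = 4232$)
$c{\left(n,O \right)} = 7 + 5 n$
$M = \frac{1}{7007}$ ($M = \frac{1}{7 + 5 \cdot 1400} = \frac{1}{7 + 7000} = \frac{1}{7007} \approx 0.00014271$)
$F{\left(-842 - 643,-1312 \right)} - M = 4232 - \frac{1}{7007} = \frac{29653623}{7007}$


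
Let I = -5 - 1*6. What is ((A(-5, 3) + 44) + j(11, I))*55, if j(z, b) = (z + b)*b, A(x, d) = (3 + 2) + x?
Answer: 2420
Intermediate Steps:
A(x, d) = 5 + x
I = -11 (I = -5 - 6 = -11)
j(z, b) = b*(b + z) (j(z, b) = (b + z)*b = b*(b + z))
((A(-5, 3) + 44) + j(11, I))*55 = (((5 - 5) + 44) - 11*(-11 + 11))*55 = ((0 + 44) - 11*0)*55 = (44 + 0)*55 = 44*55 = 2420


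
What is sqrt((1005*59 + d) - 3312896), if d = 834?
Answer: 7*I*sqrt(66383) ≈ 1803.5*I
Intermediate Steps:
sqrt((1005*59 + d) - 3312896) = sqrt((1005*59 + 834) - 3312896) = sqrt((59295 + 834) - 3312896) = sqrt(60129 - 3312896) = sqrt(-3252767) = 7*I*sqrt(66383)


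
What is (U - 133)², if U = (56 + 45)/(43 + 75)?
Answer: 243141649/13924 ≈ 17462.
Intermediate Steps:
U = 101/118 ≈ 0.85593
(U - 133)² = (101/118 - 133)² = (-15593/118)² = 243141649/13924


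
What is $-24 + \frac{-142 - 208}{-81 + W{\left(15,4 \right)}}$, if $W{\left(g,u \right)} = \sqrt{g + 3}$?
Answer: $- \frac{14298}{727} + \frac{350 \sqrt{2}}{2181} \approx -19.44$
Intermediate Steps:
$W{\left(g,u \right)} = \sqrt{3 + g}$
$-24 + \frac{-142 - 208}{-81 + W{\left(15,4 \right)}} = -24 + \frac{-142 - 208}{-81 + \sqrt{3 + 15}} = -24 - \frac{350}{-81 + \sqrt{18}} = -24 - \frac{350}{-81 + 3 \sqrt{2}}$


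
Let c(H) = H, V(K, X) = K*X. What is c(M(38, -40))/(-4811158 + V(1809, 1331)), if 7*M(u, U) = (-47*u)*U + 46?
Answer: -71486/16823653 ≈ -0.0042491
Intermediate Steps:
M(u, U) = 46/7 - 47*U*u/7 (M(u, U) = ((-47*u)*U + 46)/7 = (-47*U*u + 46)/7 = (46 - 47*U*u)/7 = 46/7 - 47*U*u/7)
c(M(38, -40))/(-4811158 + V(1809, 1331)) = (46/7 - 47/7*(-40)*38)/(-4811158 + 1809*1331) = (46/7 + 71440/7)/(-4811158 + 2407779) = (71486/7)/(-2403379) = (71486/7)*(-1/2403379) = -71486/16823653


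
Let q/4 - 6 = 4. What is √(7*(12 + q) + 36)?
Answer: 20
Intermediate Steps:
q = 40 (q = 24 + 4*4 = 24 + 16 = 40)
√(7*(12 + q) + 36) = √(7*(12 + 40) + 36) = √(7*52 + 36) = √(364 + 36) = √400 = 20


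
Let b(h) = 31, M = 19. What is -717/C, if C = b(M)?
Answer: -717/31 ≈ -23.129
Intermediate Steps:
C = 31
-717/C = -717/31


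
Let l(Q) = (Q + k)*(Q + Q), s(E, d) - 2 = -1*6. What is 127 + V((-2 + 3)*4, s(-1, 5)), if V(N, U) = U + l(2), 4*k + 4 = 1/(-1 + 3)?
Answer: 255/2 ≈ 127.50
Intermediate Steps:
s(E, d) = -4 (s(E, d) = 2 - 1*6 = 2 - 6 = -4)
k = -7/8 (k = -1 + 1/(4*(-1 + 3)) = -1 + (1/4)/2 = -1 + (1/4)*(1/2) = -1 + 1/8 = -7/8 ≈ -0.87500)
l(Q) = 2*Q*(-7/8 + Q) (l(Q) = (Q - 7/8)*(Q + Q) = (-7/8 + Q)*(2*Q) = 2*Q*(-7/8 + Q))
V(N, U) = 9/2 + U (V(N, U) = U + (1/4)*2*(-7 + 8*2) = U + (1/4)*2*(-7 + 16) = U + (1/4)*2*9 = U + 9/2 = 9/2 + U)
127 + V((-2 + 3)*4, s(-1, 5)) = 127 + (9/2 - 4) = 127 + 1/2 = 255/2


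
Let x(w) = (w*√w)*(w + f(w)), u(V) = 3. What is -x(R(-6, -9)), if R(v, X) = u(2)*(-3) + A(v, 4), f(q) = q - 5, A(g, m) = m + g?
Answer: -297*I*√11 ≈ -985.04*I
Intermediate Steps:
A(g, m) = g + m
f(q) = -5 + q
R(v, X) = -5 + v (R(v, X) = 3*(-3) + (v + 4) = -9 + (4 + v) = -5 + v)
x(w) = w^(3/2)*(-5 + 2*w) (x(w) = (w*√w)*(w + (-5 + w)) = w^(3/2)*(-5 + 2*w))
-x(R(-6, -9)) = -(-5 - 6)^(3/2)*(-5 + 2*(-5 - 6)) = -(-11)^(3/2)*(-5 + 2*(-11)) = -(-11*I*√11)*(-5 - 22) = -(-11*I*√11)*(-27) = -297*I*√11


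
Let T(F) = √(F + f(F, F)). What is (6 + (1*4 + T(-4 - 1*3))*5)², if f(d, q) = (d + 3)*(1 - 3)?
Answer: 961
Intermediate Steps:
f(d, q) = -6 - 2*d (f(d, q) = (3 + d)*(-2) = -6 - 2*d)
T(F) = √(-6 - F) (T(F) = √(F + (-6 - 2*F)) = √(-6 - F))
(6 + (1*4 + T(-4 - 1*3))*5)² = (6 + (1*4 + √(-6 - (-4 - 1*3)))*5)² = (6 + (4 + √(-6 - (-4 - 3)))*5)² = (6 + (4 + √(-6 - 1*(-7)))*5)² = (6 + (4 + √(-6 + 7))*5)² = (6 + (4 + √1)*5)² = (6 + (4 + 1)*5)² = (6 + 5*5)² = (6 + 25)² = 31² = 961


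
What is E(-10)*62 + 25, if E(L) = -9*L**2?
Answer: -55775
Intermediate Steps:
E(-10)*62 + 25 = -9*(-10)**2*62 + 25 = -9*100*62 + 25 = -900*62 + 25 = -55800 + 25 = -55775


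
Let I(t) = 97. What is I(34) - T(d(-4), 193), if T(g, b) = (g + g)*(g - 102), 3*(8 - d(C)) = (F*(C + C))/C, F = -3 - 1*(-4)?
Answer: 13369/9 ≈ 1485.4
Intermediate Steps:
F = 1 (F = -3 + 4 = 1)
d(C) = 22/3 (d(C) = 8 - 1*(C + C)/(3*C) = 8 - 1*(2*C)/(3*C) = 8 - 2*C/(3*C) = 8 - ⅓*2 = 8 - ⅔ = 22/3)
T(g, b) = 2*g*(-102 + g) (T(g, b) = (2*g)*(-102 + g) = 2*g*(-102 + g))
I(34) - T(d(-4), 193) = 97 - 2*22*(-102 + 22/3)/3 = 97 - 2*22*(-284)/(3*3) = 97 - 1*(-12496/9) = 97 + 12496/9 = 13369/9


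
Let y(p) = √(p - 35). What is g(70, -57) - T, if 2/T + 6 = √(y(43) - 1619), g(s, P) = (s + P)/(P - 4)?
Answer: -34395761/167080037 + 24*√2/2739017 + 3310*√(-1619 + 2*√2)/2739017 + 4*√2*√(-1619 + 2*√2)/2739017 ≈ -0.20585 + 0.048665*I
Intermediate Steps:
g(s, P) = (P + s)/(-4 + P)
y(p) = √(-35 + p)
T = 2/(-6 + √(-1619 + 2*√2)) (T = 2/(-6 + √(√(-35 + 43) - 1619)) = 2/(-6 + √(√8 - 1619)) = 2/(-6 + √(2*√2 - 1619)) = 2/(-6 + √(-1619 + 2*√2)) ≈ -0.0072632 - 0.048665*I)
g(70, -57) - T = (-57 + 70)/(-4 - 57) - (-1)*(12 + 2*I*√(1619 - 2*√2))/(1655 - 2*√2) = 13/(-61) + (12 + 2*I*√(1619 - 2*√2))/(1655 - 2*√2) = -1/61*13 + (12 + 2*I*√(1619 - 2*√2))/(1655 - 2*√2) = -13/61 + (12 + 2*I*√(1619 - 2*√2))/(1655 - 2*√2)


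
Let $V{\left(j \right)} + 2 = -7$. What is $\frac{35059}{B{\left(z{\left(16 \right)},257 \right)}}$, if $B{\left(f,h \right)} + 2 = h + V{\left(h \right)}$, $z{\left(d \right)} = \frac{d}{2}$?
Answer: $\frac{35059}{246} \approx 142.52$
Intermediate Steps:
$z{\left(d \right)} = \frac{d}{2}$ ($z{\left(d \right)} = d \frac{1}{2} = \frac{d}{2}$)
$V{\left(j \right)} = -9$ ($V{\left(j \right)} = -2 - 7 = -9$)
$B{\left(f,h \right)} = -11 + h$ ($B{\left(f,h \right)} = -2 + \left(h - 9\right) = -2 + \left(-9 + h\right) = -11 + h$)
$\frac{35059}{B{\left(z{\left(16 \right)},257 \right)}} = \frac{35059}{-11 + 257} = \frac{35059}{246}$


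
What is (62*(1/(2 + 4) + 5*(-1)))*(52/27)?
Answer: -46748/81 ≈ -577.14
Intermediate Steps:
(62*(1/(2 + 4) + 5*(-1)))*(52/27) = (62*(1/6 - 5))*(52*(1/27)) = (62*(⅙ - 5))*(52/27) = (62*(-29/6))*(52/27) = -899/3*52/27 = -46748/81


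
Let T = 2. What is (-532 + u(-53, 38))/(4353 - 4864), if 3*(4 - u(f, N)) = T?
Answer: 1586/1533 ≈ 1.0346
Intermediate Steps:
u(f, N) = 10/3 (u(f, N) = 4 - ⅓*2 = 4 - ⅔ = 10/3)
(-532 + u(-53, 38))/(4353 - 4864) = (-532 + 10/3)/(4353 - 4864) = -1586/3/(-511) = -1586/3*(-1/511) = 1586/1533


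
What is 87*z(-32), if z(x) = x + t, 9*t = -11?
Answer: -8671/3 ≈ -2890.3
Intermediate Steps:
t = -11/9 (t = (⅑)*(-11) = -11/9 ≈ -1.2222)
z(x) = -11/9 + x (z(x) = x - 11/9 = -11/9 + x)
87*z(-32) = 87*(-11/9 - 32) = 87*(-299/9) = -8671/3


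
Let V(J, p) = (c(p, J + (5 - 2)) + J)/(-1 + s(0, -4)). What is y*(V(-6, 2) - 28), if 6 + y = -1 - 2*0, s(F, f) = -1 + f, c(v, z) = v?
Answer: 574/3 ≈ 191.33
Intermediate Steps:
V(J, p) = -J/6 - p/6 (V(J, p) = (p + J)/(-1 + (-1 - 4)) = (J + p)/(-1 - 5) = (J + p)/(-6) = (J + p)*(-1/6) = -J/6 - p/6)
y = -7 (y = -6 + (-1 - 2*0) = -6 + (-1 + 0) = -6 - 1 = -7)
y*(V(-6, 2) - 28) = -7*((-1/6*(-6) - 1/6*2) - 28) = -7*((1 - 1/3) - 28) = -7*(2/3 - 28) = -7*(-82/3) = 574/3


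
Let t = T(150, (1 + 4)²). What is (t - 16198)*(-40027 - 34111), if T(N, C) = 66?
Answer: 1195994216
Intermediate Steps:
t = 66
(t - 16198)*(-40027 - 34111) = (66 - 16198)*(-40027 - 34111) = -16132*(-74138) = 1195994216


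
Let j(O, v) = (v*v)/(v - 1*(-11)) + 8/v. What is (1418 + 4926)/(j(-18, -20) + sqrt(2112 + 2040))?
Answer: 144024660/1083869 + 6423300*sqrt(1038)/1083869 ≈ 323.81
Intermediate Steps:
j(O, v) = 8/v + v**2/(11 + v) (j(O, v) = v**2/(v + 11) + 8/v = v**2/(11 + v) + 8/v = 8/v + v**2/(11 + v))
(1418 + 4926)/(j(-18, -20) + sqrt(2112 + 2040)) = (1418 + 4926)/((88 + (-20)**3 + 8*(-20))/((-20)*(11 - 20)) + sqrt(2112 + 2040)) = 6344/(-1/20*(88 - 8000 - 160)/(-9) + sqrt(4152)) = 6344/(-1/20*(-1/9)*(-8072) + 2*sqrt(1038)) = 6344/(-2018/45 + 2*sqrt(1038))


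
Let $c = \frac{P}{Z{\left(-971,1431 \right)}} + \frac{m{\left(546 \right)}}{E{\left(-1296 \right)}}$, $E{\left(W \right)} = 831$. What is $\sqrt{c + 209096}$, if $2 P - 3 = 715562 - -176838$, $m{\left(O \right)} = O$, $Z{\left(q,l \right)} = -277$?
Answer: $\frac{3 \sqrt{7075635370}}{554} \approx 455.51$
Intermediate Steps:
$P = \frac{892403}{2}$ ($P = \frac{3}{2} + \frac{715562 - -176838}{2} = \frac{3}{2} + \frac{715562 + 176838}{2} = \frac{3}{2} + \frac{1}{2} \cdot 892400 = \frac{3}{2} + 446200 = \frac{892403}{2} \approx 4.462 \cdot 10^{5}$)
$c = - \frac{892039}{554}$ ($c = \frac{892403}{2 \left(-277\right)} + \frac{546}{831} = \frac{892403}{2} \left(- \frac{1}{277}\right) + 546 \cdot \frac{1}{831} = - \frac{892403}{554} + \frac{182}{277} = - \frac{892039}{554} \approx -1610.2$)
$\sqrt{c + 209096} = \sqrt{- \frac{892039}{554} + 209096} = \sqrt{\frac{114947145}{554}} = \frac{3 \sqrt{7075635370}}{554}$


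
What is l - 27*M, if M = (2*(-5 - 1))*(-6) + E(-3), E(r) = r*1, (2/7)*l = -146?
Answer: -2374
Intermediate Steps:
l = -511 (l = (7/2)*(-146) = -511)
E(r) = r
M = 69 (M = (2*(-5 - 1))*(-6) - 3 = (2*(-6))*(-6) - 3 = -12*(-6) - 3 = 72 - 3 = 69)
l - 27*M = -511 - 27*69 = -511 - 1863 = -2374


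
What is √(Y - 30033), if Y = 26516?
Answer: I*√3517 ≈ 59.304*I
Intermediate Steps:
√(Y - 30033) = √(26516 - 30033) = √(-3517) = I*√3517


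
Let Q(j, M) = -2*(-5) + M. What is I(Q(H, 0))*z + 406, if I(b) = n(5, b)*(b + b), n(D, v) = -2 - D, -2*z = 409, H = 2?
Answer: 29036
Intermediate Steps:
Q(j, M) = 10 + M
z = -409/2 (z = -½*409 = -409/2 ≈ -204.50)
I(b) = -14*b (I(b) = (-2 - 1*5)*(b + b) = (-2 - 5)*(2*b) = -14*b)
I(Q(H, 0))*z + 406 = -14*(10 + 0)*(-409/2) + 406 = -14*10*(-409/2) + 406 = -140*(-409/2) + 406 = 28630 + 406 = 29036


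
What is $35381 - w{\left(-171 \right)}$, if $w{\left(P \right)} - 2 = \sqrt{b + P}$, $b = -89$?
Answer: $35379 - 2 i \sqrt{65} \approx 35379.0 - 16.125 i$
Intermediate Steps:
$w{\left(P \right)} = 2 + \sqrt{-89 + P}$
$35381 - w{\left(-171 \right)} = 35381 - \left(2 + \sqrt{-89 - 171}\right) = 35381 - \left(2 + \sqrt{-260}\right) = 35381 - \left(2 + 2 i \sqrt{65}\right) = 35379 - 2 i \sqrt{65}$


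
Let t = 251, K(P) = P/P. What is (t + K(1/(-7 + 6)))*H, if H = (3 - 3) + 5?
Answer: 1260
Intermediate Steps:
K(P) = 1
H = 5 (H = 0 + 5 = 5)
(t + K(1/(-7 + 6)))*H = (251 + 1)*5 = 252*5 = 1260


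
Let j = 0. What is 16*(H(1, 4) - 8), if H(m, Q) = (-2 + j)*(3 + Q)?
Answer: -352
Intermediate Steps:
H(m, Q) = -6 - 2*Q (H(m, Q) = (-2 + 0)*(3 + Q) = -2*(3 + Q) = -6 - 2*Q)
16*(H(1, 4) - 8) = 16*((-6 - 2*4) - 8) = 16*((-6 - 8) - 8) = 16*(-14 - 8) = 16*(-22) = -352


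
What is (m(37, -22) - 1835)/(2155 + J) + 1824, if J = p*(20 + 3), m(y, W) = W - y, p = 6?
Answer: 4180538/2293 ≈ 1823.2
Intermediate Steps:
J = 138 (J = 6*(20 + 3) = 6*23 = 138)
(m(37, -22) - 1835)/(2155 + J) + 1824 = ((-22 - 1*37) - 1835)/(2155 + 138) + 1824 = ((-22 - 37) - 1835)/2293 + 1824 = (-59 - 1835)*(1/2293) + 1824 = -1894*1/2293 + 1824 = -1894/2293 + 1824 = 4180538/2293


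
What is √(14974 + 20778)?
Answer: 2*√8938 ≈ 189.08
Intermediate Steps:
√(14974 + 20778) = √35752 = 2*√8938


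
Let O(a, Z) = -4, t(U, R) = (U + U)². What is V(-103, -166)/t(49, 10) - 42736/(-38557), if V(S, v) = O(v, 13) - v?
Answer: 208341389/185150714 ≈ 1.1253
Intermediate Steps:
t(U, R) = 4*U² (t(U, R) = (2*U)² = 4*U²)
V(S, v) = -4 - v
V(-103, -166)/t(49, 10) - 42736/(-38557) = (-4 - 1*(-166))/((4*49²)) - 42736/(-38557) = (-4 + 166)/((4*2401)) - 42736*(-1/38557) = 162/9604 + 42736/38557 = 162*(1/9604) + 42736/38557 = 81/4802 + 42736/38557 = 208341389/185150714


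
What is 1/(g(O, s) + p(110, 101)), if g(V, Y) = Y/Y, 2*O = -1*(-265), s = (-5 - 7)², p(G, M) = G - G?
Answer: 1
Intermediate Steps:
p(G, M) = 0
s = 144 (s = (-12)² = 144)
O = 265/2 (O = (-1*(-265))/2 = (½)*265 = 265/2 ≈ 132.50)
g(V, Y) = 1
1/(g(O, s) + p(110, 101)) = 1/(1 + 0) = 1/1 = 1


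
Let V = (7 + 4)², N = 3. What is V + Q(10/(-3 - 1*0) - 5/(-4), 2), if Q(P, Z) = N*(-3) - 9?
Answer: 103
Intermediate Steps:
Q(P, Z) = -18 (Q(P, Z) = 3*(-3) - 9 = -9 - 9 = -18)
V = 121 (V = 11² = 121)
V + Q(10/(-3 - 1*0) - 5/(-4), 2) = 121 - 18 = 103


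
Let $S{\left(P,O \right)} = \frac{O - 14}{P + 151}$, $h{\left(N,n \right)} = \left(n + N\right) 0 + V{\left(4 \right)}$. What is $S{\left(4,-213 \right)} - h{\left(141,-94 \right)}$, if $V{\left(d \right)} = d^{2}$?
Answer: $- \frac{2707}{155} \approx -17.465$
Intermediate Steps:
$h{\left(N,n \right)} = 16$ ($h{\left(N,n \right)} = \left(n + N\right) 0 + 4^{2} = \left(N + n\right) 0 + 16 = 0 + 16 = 16$)
$S{\left(P,O \right)} = \frac{-14 + O}{151 + P}$
$S{\left(4,-213 \right)} - h{\left(141,-94 \right)} = \frac{-14 - 213}{151 + 4} - 16 = \frac{1}{155} \left(-227\right) - 16 = - \frac{227}{155} - 16 = - \frac{2707}{155}$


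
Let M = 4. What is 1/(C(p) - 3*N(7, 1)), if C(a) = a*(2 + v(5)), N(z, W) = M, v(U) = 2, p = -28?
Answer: -1/124 ≈ -0.0080645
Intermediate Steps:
N(z, W) = 4
C(a) = 4*a (C(a) = a*(2 + 2) = a*4 = 4*a)
1/(C(p) - 3*N(7, 1)) = 1/(4*(-28) - 3*4) = 1/(-112 - 12) = 1/(-124) = -1/124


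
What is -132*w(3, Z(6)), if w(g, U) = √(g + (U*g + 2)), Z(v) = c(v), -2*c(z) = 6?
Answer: -264*I ≈ -264.0*I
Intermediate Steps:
c(z) = -3 (c(z) = -½*6 = -3)
Z(v) = -3
w(g, U) = √(2 + g + U*g) (w(g, U) = √(g + (2 + U*g)) = √(2 + g + U*g))
-132*w(3, Z(6)) = -132*√(2 + 3 - 3*3) = -132*√(2 + 3 - 9) = -264*I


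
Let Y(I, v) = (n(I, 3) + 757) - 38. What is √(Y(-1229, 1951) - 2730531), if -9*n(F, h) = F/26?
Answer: I*√16608144254/78 ≈ 1652.2*I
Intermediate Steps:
n(F, h) = -F/234 (n(F, h) = -F/(9*26) = -F/234)
Y(I, v) = 719 - I/234 (Y(I, v) = (-I/234 + 757) - 38 = (757 - I/234) - 38 = 719 - I/234)
√(Y(-1229, 1951) - 2730531) = √((719 - 1/234*(-1229)) - 2730531) = √((719 + 1229/234) - 2730531) = √(169475/234 - 2730531) = √(-638774779/234) = I*√16608144254/78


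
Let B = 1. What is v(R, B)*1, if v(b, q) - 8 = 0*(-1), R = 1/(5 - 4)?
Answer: 8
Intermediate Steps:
R = 1 (R = 1/1 = 1)
v(b, q) = 8 (v(b, q) = 8 + 0*(-1) = 8 + 0 = 8)
v(R, B)*1 = 8*1 = 8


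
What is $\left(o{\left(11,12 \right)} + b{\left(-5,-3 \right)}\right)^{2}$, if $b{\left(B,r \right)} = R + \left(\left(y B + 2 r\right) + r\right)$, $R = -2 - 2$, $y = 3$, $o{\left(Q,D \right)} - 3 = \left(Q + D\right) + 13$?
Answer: $121$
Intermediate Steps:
$o{\left(Q,D \right)} = 16 + D + Q$ ($o{\left(Q,D \right)} = 3 + \left(\left(Q + D\right) + 13\right) = 3 + \left(\left(D + Q\right) + 13\right) = 3 + \left(13 + D + Q\right) = 16 + D + Q$)
$R = -4$
$b{\left(B,r \right)} = -4 + 3 B + 3 r$ ($b{\left(B,r \right)} = -4 + \left(\left(3 B + 2 r\right) + r\right) = -4 + \left(\left(2 r + 3 B\right) + r\right) = -4 + \left(3 B + 3 r\right) = -4 + 3 B + 3 r$)
$\left(o{\left(11,12 \right)} + b{\left(-5,-3 \right)}\right)^{2} = \left(\left(16 + 12 + 11\right) + \left(-4 + 3 \left(-5\right) + 3 \left(-3\right)\right)\right)^{2} = \left(39 - 28\right)^{2} = 11^{2} = 121$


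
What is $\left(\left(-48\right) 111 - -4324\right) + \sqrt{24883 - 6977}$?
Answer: $-1004 + \sqrt{17906} \approx -870.19$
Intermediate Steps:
$\left(\left(-48\right) 111 - -4324\right) + \sqrt{24883 - 6977} = \left(-5328 + 4324\right) + \sqrt{17906} = -1004 + \sqrt{17906}$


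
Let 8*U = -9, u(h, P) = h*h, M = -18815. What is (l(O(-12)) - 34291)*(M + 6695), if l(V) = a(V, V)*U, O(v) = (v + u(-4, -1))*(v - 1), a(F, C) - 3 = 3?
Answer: 415688730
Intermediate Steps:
a(F, C) = 6 (a(F, C) = 3 + 3 = 6)
u(h, P) = h**2
U = -9/8 (U = (1/8)*(-9) = -9/8 ≈ -1.1250)
O(v) = (-1 + v)*(16 + v) (O(v) = (v + (-4)**2)*(v - 1) = (v + 16)*(-1 + v) = (16 + v)*(-1 + v) = (-1 + v)*(16 + v))
l(V) = -27/4 (l(V) = 6*(-9/8) = -27/4)
(l(O(-12)) - 34291)*(M + 6695) = (-27/4 - 34291)*(-18815 + 6695) = -137191/4*(-12120) = 415688730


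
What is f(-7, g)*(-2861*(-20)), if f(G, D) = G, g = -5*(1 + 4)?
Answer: -400540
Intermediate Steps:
g = -25 (g = -5*5 = -25)
f(-7, g)*(-2861*(-20)) = -(-20027)*(-20) = -7*57220 = -400540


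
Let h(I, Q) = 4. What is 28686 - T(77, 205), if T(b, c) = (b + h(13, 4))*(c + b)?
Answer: 5844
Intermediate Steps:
T(b, c) = (4 + b)*(b + c) (T(b, c) = (b + 4)*(c + b) = (4 + b)*(b + c))
28686 - T(77, 205) = 28686 - (77² + 4*77 + 4*205 + 77*205) = 28686 - (5929 + 308 + 820 + 15785) = 28686 - 1*22842 = 28686 - 22842 = 5844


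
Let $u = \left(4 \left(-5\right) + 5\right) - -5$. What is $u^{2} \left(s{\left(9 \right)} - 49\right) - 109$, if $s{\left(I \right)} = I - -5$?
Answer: $-3609$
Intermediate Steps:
$s{\left(I \right)} = 5 + I$ ($s{\left(I \right)} = I + 5 = 5 + I$)
$u = -10$ ($u = \left(-20 + 5\right) + 5 = -15 + 5 = -10$)
$u^{2} \left(s{\left(9 \right)} - 49\right) - 109 = \left(-10\right)^{2} \left(\left(5 + 9\right) - 49\right) - 109 = 100 \left(14 - 49\right) - 109 = 100 \left(-35\right) - 109 = -3500 - 109 = -3609$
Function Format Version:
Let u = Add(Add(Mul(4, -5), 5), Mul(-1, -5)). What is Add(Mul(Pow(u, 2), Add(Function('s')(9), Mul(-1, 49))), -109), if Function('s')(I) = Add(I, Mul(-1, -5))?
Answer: -3609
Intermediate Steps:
Function('s')(I) = Add(5, I) (Function('s')(I) = Add(I, 5) = Add(5, I))
u = -10 (u = Add(Add(-20, 5), 5) = Add(-15, 5) = -10)
Add(Mul(Pow(u, 2), Add(Function('s')(9), Mul(-1, 49))), -109) = Add(Mul(Pow(-10, 2), Add(Add(5, 9), Mul(-1, 49))), -109) = Add(Mul(100, Add(14, -49)), -109) = Add(Mul(100, -35), -109) = Add(-3500, -109) = -3609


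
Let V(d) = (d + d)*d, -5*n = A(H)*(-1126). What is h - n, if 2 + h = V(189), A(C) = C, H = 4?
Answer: 352696/5 ≈ 70539.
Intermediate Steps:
n = 4504/5 (n = -4*(-1126)/5 = -⅕*(-4504) = 4504/5 ≈ 900.80)
V(d) = 2*d² (V(d) = (2*d)*d = 2*d²)
h = 71440 (h = -2 + 2*189² = -2 + 2*35721 = -2 + 71442 = 71440)
h - n = 71440 - 1*4504/5 = 71440 - 4504/5 = 352696/5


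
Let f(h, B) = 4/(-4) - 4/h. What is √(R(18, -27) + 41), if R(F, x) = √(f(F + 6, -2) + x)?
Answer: √(1476 + 78*I*√6)/6 ≈ 6.4165 + 0.41356*I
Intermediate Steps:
f(h, B) = -1 - 4/h (f(h, B) = 4*(-¼) - 4/h = -1 - 4/h)
R(F, x) = √(x + (-10 - F)/(6 + F)) (R(F, x) = √((-4 - (F + 6))/(F + 6) + x) = √((-4 - (6 + F))/(6 + F) + x) = √((-4 + (-6 - F))/(6 + F) + x) = √((-10 - F)/(6 + F) + x) = √(x + (-10 - F)/(6 + F)))
√(R(18, -27) + 41) = √(√((-10 - 1*18 - 27*(6 + 18))/(6 + 18)) + 41) = √(√((-10 - 18 - 27*24)/24) + 41) = √(√((-10 - 18 - 648)/24) + 41) = √(√((1/24)*(-676)) + 41) = √(√(-169/6) + 41) = √(13*I*√6/6 + 41) = √(41 + 13*I*√6/6)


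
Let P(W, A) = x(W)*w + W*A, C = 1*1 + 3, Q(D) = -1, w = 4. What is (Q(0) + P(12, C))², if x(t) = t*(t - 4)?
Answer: 185761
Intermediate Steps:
x(t) = t*(-4 + t)
C = 4 (C = 1 + 3 = 4)
P(W, A) = A*W + 4*W*(-4 + W) (P(W, A) = (W*(-4 + W))*4 + W*A = 4*W*(-4 + W) + A*W = A*W + 4*W*(-4 + W))
(Q(0) + P(12, C))² = (-1 + 12*(-16 + 4 + 4*12))² = (-1 + 12*(-16 + 4 + 48))² = (-1 + 12*36)² = (-1 + 432)² = 431² = 185761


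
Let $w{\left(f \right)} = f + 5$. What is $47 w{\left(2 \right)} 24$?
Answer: $7896$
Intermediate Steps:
$w{\left(f \right)} = 5 + f$
$47 w{\left(2 \right)} 24 = 47 \left(5 + 2\right) 24 = 47 \cdot 7 \cdot 24 = 329 \cdot 24 = 7896$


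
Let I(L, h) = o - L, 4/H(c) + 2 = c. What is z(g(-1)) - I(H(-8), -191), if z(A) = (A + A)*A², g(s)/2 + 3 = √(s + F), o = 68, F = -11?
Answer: 6138/5 + 480*I*√3 ≈ 1227.6 + 831.38*I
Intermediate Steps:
H(c) = 4/(-2 + c)
I(L, h) = 68 - L
g(s) = -6 + 2*√(-11 + s) (g(s) = -6 + 2*√(s - 11) = -6 + 2*√(-11 + s))
z(A) = 2*A³ (z(A) = (2*A)*A² = 2*A³)
z(g(-1)) - I(H(-8), -191) = 2*(-6 + 2*√(-11 - 1))³ - (68 - 4/(-2 - 8)) = 2*(-6 + 2*√(-12))³ - (68 - 4/(-10)) = 2*(-6 + 2*(2*I*√3))³ - (68 - 4*(-1)/10) = 2*(-6 + 4*I*√3)³ - (68 - 1*(-⅖)) = 2*(-6 + 4*I*√3)³ - (68 + ⅖) = 2*(-6 + 4*I*√3)³ - 1*342/5 = 2*(-6 + 4*I*√3)³ - 342/5 = -342/5 + 2*(-6 + 4*I*√3)³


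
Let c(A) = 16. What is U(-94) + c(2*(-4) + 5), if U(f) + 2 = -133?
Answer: -119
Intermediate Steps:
U(f) = -135 (U(f) = -2 - 133 = -135)
U(-94) + c(2*(-4) + 5) = -135 + 16 = -119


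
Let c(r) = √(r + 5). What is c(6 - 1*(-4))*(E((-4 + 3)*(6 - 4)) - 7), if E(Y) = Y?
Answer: -9*√15 ≈ -34.857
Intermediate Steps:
c(r) = √(5 + r)
c(6 - 1*(-4))*(E((-4 + 3)*(6 - 4)) - 7) = √(5 + (6 - 1*(-4)))*((-4 + 3)*(6 - 4) - 7) = √(5 + (6 + 4))*(-1*2 - 7) = √(5 + 10)*(-2 - 7) = √15*(-9) = -9*√15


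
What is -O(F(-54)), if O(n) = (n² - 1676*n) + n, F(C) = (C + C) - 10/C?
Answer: -140123896/729 ≈ -1.9221e+5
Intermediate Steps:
F(C) = -10/C + 2*C (F(C) = 2*C - 10/C = -10/C + 2*C)
O(n) = n² - 1675*n
-O(F(-54)) = -(-10/(-54) + 2*(-54))*(-1675 + (-10/(-54) + 2*(-54))) = -(-10*(-1/54) - 108)*(-1675 + (-10*(-1/54) - 108)) = -(5/27 - 108)*(-1675 + (5/27 - 108)) = -(-2911)*(-1675 - 2911/27)/27 = -(-2911)*(-48136)/(27*27) = -1*140123896/729 = -140123896/729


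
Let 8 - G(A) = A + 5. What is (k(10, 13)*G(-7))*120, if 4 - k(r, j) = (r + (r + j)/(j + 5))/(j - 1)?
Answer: 33050/9 ≈ 3672.2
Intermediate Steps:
G(A) = 3 - A (G(A) = 8 - (A + 5) = 8 - (5 + A) = 8 + (-5 - A) = 3 - A)
k(r, j) = 4 - (r + (j + r)/(5 + j))/(-1 + j) (k(r, j) = 4 - (r + (r + j)/(j + 5))/(j - 1) = 4 - (r + (j + r)/(5 + j))/(-1 + j))
(k(10, 13)*G(-7))*120 = (((-20 - 6*10 + 4*13² + 15*13 - 1*13*10)/(-5 + 13² + 4*13))*(3 - 1*(-7)))*120 = (((-20 - 60 + 4*169 + 195 - 130)/(-5 + 169 + 52))*(3 + 7))*120 = (((-20 - 60 + 676 + 195 - 130)/216)*10)*120 = (((1/216)*661)*10)*120 = ((661/216)*10)*120 = (3305/108)*120 = 33050/9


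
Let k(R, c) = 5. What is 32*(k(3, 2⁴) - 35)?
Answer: -960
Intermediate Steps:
32*(k(3, 2⁴) - 35) = 32*(5 - 35) = 32*(-30) = -960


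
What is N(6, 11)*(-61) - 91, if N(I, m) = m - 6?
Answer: -396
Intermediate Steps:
N(I, m) = -6 + m
N(6, 11)*(-61) - 91 = (-6 + 11)*(-61) - 91 = 5*(-61) - 91 = -305 - 91 = -396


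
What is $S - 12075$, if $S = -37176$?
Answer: $-49251$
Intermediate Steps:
$S - 12075 = -37176 - 12075 = -49251$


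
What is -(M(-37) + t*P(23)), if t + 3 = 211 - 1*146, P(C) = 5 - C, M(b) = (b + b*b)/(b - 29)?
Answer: 12498/11 ≈ 1136.2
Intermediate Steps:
M(b) = (b + b**2)/(-29 + b)
t = 62 (t = -3 + (211 - 1*146) = -3 + (211 - 146) = -3 + 65 = 62)
-(M(-37) + t*P(23)) = -(-37*(1 - 37)/(-29 - 37) + 62*(5 - 1*23)) = -(-37*(-36)/(-66) + 62*(5 - 23)) = -(-37*(-1/66)*(-36) + 62*(-18)) = -(-222/11 - 1116) = -1*(-12498/11) = 12498/11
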